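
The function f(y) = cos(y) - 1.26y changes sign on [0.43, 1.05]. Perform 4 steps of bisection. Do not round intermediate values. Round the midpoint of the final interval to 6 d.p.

f(0.430000) = 0.367166, f(1.050000) = -0.825429 (opposite signs)
step 1: m = 0.740000, f(m) = -0.193931 < 0 → root in [0.430000, 0.740000]
step 2: m = 0.585000, f(m) = 0.096612 > 0 → root in [0.585000, 0.740000]
step 3: m = 0.662500, f(m) = -0.046293 < 0 → root in [0.585000, 0.662500]
step 4: m = 0.623750, f(m) = 0.025769 > 0 → root in [0.623750, 0.662500]
Midpoint of [0.623750, 0.662500] = 0.643125

0.643125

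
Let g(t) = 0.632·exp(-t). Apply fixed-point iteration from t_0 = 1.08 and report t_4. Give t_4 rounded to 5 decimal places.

t_1 = g(1.080000) = 0.214624
t_2 = g(0.214624) = 0.509926
t_3 = g(0.509926) = 0.379541
t_4 = g(0.379541) = 0.432399

0.43240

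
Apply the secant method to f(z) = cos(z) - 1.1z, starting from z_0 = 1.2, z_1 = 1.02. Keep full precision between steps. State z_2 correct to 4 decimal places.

0.7199

f(z_0) = -0.957642, f(z_1) = -0.598634
z_2 = 1.020000 - (-0.598634)·(1.020000 - 1.200000)/(-0.598634 - (-0.957642)) = 0.719856; f(z_2) = -0.039941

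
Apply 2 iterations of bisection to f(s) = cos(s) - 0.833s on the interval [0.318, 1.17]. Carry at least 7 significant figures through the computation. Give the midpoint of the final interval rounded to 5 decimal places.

f(0.318000) = 0.684969, f(1.170000) = -0.584458 (opposite signs)
step 1: m = 0.744000, f(m) = 0.116014 > 0 → root in [0.744000, 1.170000]
step 2: m = 0.957000, f(m) = -0.221206 < 0 → root in [0.744000, 0.957000]
Midpoint of [0.744000, 0.957000] = 0.850500

0.85050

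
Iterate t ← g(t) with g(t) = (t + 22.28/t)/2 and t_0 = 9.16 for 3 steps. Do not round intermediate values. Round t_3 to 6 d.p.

4.721204

t_1 = g(9.160000) = 5.796157
t_2 = g(5.796157) = 4.820042
t_3 = g(4.820042) = 4.721204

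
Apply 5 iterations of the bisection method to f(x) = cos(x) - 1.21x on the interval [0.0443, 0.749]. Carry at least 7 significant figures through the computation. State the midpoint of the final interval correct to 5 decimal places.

0.64990

f(0.044300) = 0.945416, f(0.749000) = -0.173920 (opposite signs)
step 1: m = 0.396650, f(m) = 0.442414 > 0 → root in [0.396650, 0.749000]
step 2: m = 0.572825, f(m) = 0.147255 > 0 → root in [0.572825, 0.749000]
step 3: m = 0.660913, f(m) = -0.010272 < 0 → root in [0.572825, 0.660913]
step 4: m = 0.616869, f(m) = 0.069283 > 0 → root in [0.616869, 0.660913]
step 5: m = 0.638891, f(m) = 0.029700 > 0 → root in [0.638891, 0.660913]
Midpoint of [0.638891, 0.660913] = 0.649902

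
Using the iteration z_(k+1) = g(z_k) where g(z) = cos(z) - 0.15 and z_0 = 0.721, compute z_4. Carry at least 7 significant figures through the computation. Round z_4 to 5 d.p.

0.65750

z_1 = g(0.721000) = 0.601146
z_2 = g(0.601146) = 0.674688
z_3 = g(0.674688) = 0.630902
z_4 = g(0.630902) = 0.657496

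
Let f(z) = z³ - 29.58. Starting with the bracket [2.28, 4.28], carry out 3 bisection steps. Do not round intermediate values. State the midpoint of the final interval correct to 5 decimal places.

3.15500

f(2.280000) = -17.727648, f(4.280000) = 48.822752 (opposite signs)
step 1: m = 3.280000, f(m) = 5.707552 > 0 → root in [2.280000, 3.280000]
step 2: m = 2.780000, f(m) = -8.095048 < 0 → root in [2.780000, 3.280000]
step 3: m = 3.030000, f(m) = -1.761873 < 0 → root in [3.030000, 3.280000]
Midpoint of [3.030000, 3.280000] = 3.155000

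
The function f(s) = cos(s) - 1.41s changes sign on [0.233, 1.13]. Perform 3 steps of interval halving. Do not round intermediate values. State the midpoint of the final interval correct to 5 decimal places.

0.62544

f(0.233000) = 0.644448, f(1.130000) = -1.166640 (opposite signs)
step 1: m = 0.681500, f(m) = -0.184286 < 0 → root in [0.233000, 0.681500]
step 2: m = 0.457250, f(m) = 0.252547 > 0 → root in [0.457250, 0.681500]
step 3: m = 0.569375, f(m) = 0.039419 > 0 → root in [0.569375, 0.681500]
Midpoint of [0.569375, 0.681500] = 0.625437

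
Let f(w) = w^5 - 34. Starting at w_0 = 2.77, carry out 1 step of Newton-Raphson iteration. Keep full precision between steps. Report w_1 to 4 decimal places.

2.3315

Newton update: w ← w − f(w)/f'(w).
f'(w) = 5w^4
w_0 = 2.770000: f = 129.079303, f' = 294.366972 → w_1 = 2.770000 - (129.079303)/(294.366972) = 2.331502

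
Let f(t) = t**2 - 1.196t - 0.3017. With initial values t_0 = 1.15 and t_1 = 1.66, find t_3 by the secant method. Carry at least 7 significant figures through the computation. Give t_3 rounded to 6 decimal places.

f(t_0) = -0.354600, f(t_1) = 0.468540
t_2 = 1.660000 - (0.468540)·(1.660000 - 1.150000)/(0.468540 - (-0.354600)) = 1.369703; f(t_2) = -0.063779
t_3 = 1.369703 - (-0.063779)·(1.369703 - 1.660000)/(-0.063779 - (0.468540)) = 1.404484; f(t_3) = -0.008887

1.404484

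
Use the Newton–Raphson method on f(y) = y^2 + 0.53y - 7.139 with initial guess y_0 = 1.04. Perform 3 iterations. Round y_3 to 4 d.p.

2.4211

f'(y) = 2y + 0.53
y_0 = 1.040000: f = -5.506200, f' = 2.610000 → y_1 = 1.040000 - (-5.506200)/(2.610000) = 3.149655
y_1 = 3.149655: f = 4.450645, f' = 6.829310 → y_2 = 3.149655 - (4.450645)/(6.829310) = 2.497958
y_2 = 2.497958: f = 0.424710, f' = 5.525915 → y_3 = 2.497958 - (0.424710)/(5.525915) = 2.421100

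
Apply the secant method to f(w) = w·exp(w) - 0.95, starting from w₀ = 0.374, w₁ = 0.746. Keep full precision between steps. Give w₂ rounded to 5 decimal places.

0.52086

Secant update: w_(k+1) = w_k − f(w_k)·(w_k − w_(k-1))/(f(w_k) − f(w_(k-1))).
f(w_0) = -0.406377, f(w_1) = 0.622978
w_2 = 0.746000 - (0.622978)·(0.746000 - 0.374000)/(0.622978 - (-0.406377)) = 0.520861; f(w_2) = -0.073142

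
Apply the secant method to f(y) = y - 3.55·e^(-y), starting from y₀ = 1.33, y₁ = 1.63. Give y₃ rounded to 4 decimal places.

f(y_0) = 0.391106, f(y_1) = 0.934450
y_2 = 1.630000 - (0.934450)·(1.630000 - 1.330000)/(0.934450 - (0.391106)) = 1.114056; f(y_2) = -0.051142
y_3 = 1.114056 - (-0.051142)·(1.114056 - 1.630000)/(-0.051142 - (0.934450)) = 1.140828; f(y_3) = 0.006411

1.1408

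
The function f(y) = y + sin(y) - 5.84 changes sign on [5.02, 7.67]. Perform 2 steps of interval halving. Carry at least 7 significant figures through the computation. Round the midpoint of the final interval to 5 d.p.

6.01375

f(5.020000) = -1.773060, f(7.670000) = 2.813123 (opposite signs)
step 1: m = 6.345000, f(m) = 0.566775 > 0 → root in [5.020000, 6.345000]
step 2: m = 5.682500, f(m) = -0.722708 < 0 → root in [5.682500, 6.345000]
Midpoint of [5.682500, 6.345000] = 6.013750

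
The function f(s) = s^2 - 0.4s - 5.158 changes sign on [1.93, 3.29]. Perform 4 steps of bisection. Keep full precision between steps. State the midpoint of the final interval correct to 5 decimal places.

f(1.930000) = -2.205100, f(3.290000) = 4.350100 (opposite signs)
step 1: m = 2.610000, f(m) = 0.610100 > 0 → root in [1.930000, 2.610000]
step 2: m = 2.270000, f(m) = -0.913100 < 0 → root in [2.270000, 2.610000]
step 3: m = 2.440000, f(m) = -0.180400 < 0 → root in [2.440000, 2.610000]
step 4: m = 2.525000, f(m) = 0.207625 > 0 → root in [2.440000, 2.525000]
Midpoint of [2.440000, 2.525000] = 2.482500

2.48250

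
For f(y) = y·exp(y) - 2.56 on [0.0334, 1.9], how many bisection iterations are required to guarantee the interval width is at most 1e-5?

Initial width b − a = 1.9 − 0.0334 = 1.866600.
After n steps the width is (b−a)/2^n; need (b−a)/2^n ≤ 1e-5.
So n ≥ log₂(1.866600/1e-5) = log₂(186660.0000) ≈ 17.5101.
Hence n = 18.

18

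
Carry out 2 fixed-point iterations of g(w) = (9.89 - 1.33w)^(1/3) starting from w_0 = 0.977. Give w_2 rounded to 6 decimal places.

1.927943

w_1 = g(0.977000) = 2.048052
w_2 = g(2.048052) = 1.927943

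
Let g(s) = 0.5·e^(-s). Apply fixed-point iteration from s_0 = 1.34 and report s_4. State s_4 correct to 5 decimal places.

0.36218

s_1 = g(1.340000) = 0.130923
s_2 = g(0.130923) = 0.438643
s_3 = g(0.438643) = 0.322456
s_4 = g(0.322456) = 0.362184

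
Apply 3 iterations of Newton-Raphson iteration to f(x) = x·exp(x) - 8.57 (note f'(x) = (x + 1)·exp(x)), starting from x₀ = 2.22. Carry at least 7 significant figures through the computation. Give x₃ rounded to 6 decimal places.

x_0 = 2.220000: f = 11.870275, f' = 29.647605 → x_1 = 2.220000 - (11.870275)/(29.647605) = 1.819621
x_1 = 1.819621: f = 2.656190, f' = 17.395711 → x_2 = 1.819621 - (2.656190)/(17.395711) = 1.666929
x_2 = 1.666929: f = 0.257853, f' = 14.123732 → x_3 = 1.666929 - (0.257853)/(14.123732) = 1.648672

1.648672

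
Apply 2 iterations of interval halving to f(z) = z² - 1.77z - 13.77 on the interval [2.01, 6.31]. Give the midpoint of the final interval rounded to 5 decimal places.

f(2.010000) = -13.287600, f(6.310000) = 14.877400 (opposite signs)
step 1: m = 4.160000, f(m) = -3.827600 < 0 → root in [4.160000, 6.310000]
step 2: m = 5.235000, f(m) = 4.369275 > 0 → root in [4.160000, 5.235000]
Midpoint of [4.160000, 5.235000] = 4.697500

4.69750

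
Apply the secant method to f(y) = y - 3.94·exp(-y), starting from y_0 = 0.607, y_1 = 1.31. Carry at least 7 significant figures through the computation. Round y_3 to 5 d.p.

f(y_0) = -1.540234, f(y_1) = 0.246909
y_2 = 1.310000 - (0.246909)·(1.310000 - 0.607000)/(0.246909 - (-1.540234)) = 1.212875; f(y_2) = 0.041350
y_3 = 1.212875 - (0.041350)·(1.212875 - 1.310000)/(0.041350 - (0.246909)) = 1.193337; f(y_3) = -0.001301

1.19334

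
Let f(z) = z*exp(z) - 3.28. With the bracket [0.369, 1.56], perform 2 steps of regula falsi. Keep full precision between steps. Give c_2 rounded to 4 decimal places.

1.0166

f(0.369000) = -2.746320, f(1.560000) = 4.143761
step 1: c = 0.843721, f(c) = -1.318346 < 0 → new bracket [0.843721, 1.560000]
step 2: c = 1.016604, f(c) = -0.470318 < 0 → new bracket [1.016604, 1.560000]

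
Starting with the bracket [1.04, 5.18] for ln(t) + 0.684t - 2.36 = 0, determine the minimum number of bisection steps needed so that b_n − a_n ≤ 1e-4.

16

Initial width b − a = 5.18 − 1.04 = 4.140000.
After n steps the width is (b−a)/2^n; need (b−a)/2^n ≤ 1e-4.
So n ≥ log₂(4.140000/1e-4) = log₂(41400.0000) ≈ 15.3373.
Hence n = 16.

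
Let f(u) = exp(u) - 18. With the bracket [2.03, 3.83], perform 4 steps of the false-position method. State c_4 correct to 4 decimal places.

False-position update: c = (a·f(b) − b·f(a))/(f(b) − f(a)); replace the endpoint whose sign matches f(c).
f(2.030000) = -10.385914, f(3.830000) = 28.062538
step 1: c = 2.516226, f(c) = -5.618218 < 0 → new bracket [2.516226, 3.830000]
step 2: c = 2.735374, f(c) = -2.584490 < 0 → new bracket [2.735374, 3.830000]
step 3: c = 2.827685, f(c) = -1.093725 < 0 → new bracket [2.827685, 3.830000]
step 4: c = 2.865284, f(c) = -0.445958 < 0 → new bracket [2.865284, 3.830000]

2.8653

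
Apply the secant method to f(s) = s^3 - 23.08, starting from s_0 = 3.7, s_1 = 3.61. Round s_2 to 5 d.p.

f(s_0) = 27.573000, f(s_1) = 23.965881
s_2 = 3.610000 - (23.965881)·(3.610000 - 3.700000)/(23.965881 - (27.573000)) = 3.012035; f(s_2) = 4.246263

3.01204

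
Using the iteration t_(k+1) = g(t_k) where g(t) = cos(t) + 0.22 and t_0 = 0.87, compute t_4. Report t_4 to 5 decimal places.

t_1 = g(0.870000) = 0.864827
t_2 = g(0.864827) = 0.868772
t_3 = g(0.868772) = 0.865765
t_4 = g(0.865765) = 0.868058

0.86806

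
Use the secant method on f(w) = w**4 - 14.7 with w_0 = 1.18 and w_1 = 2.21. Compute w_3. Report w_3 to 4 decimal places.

1.9250

Secant update: w_(k+1) = w_k − f(w_k)·(w_k − w_(k-1))/(f(w_k) − f(w_(k-1))).
f(w_0) = -12.761222, f(w_1) = 9.154433
w_2 = 2.210000 - (9.154433)·(2.210000 - 1.180000)/(9.154433 - (-12.761222)) = 1.779757; f(w_2) = -4.666731
w_3 = 1.779757 - (-4.666731)·(1.779757 - 2.210000)/(-4.666731 - (9.154433)) = 1.925029; f(w_3) = -0.967523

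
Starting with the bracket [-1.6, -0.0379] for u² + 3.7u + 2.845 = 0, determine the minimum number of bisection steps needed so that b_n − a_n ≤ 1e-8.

Initial width b − a = -0.0379 − -1.6 = 1.562100.
After n steps the width is (b−a)/2^n; need (b−a)/2^n ≤ 1e-8.
So n ≥ log₂(1.562100/1e-8) = log₂(156210000.0000) ≈ 27.2189.
Hence n = 28.

28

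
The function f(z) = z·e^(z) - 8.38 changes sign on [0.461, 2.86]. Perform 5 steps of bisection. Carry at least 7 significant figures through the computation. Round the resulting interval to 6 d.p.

[1.585531, 1.660500]

f(0.461000) = -7.649011, f(2.860000) = 41.559967 (opposite signs)
step 1: m = 1.660500, f(m) = 0.357453 > 0 → root in [0.461000, 1.660500]
step 2: m = 1.060750, f(m) = -5.315985 < 0 → root in [1.060750, 1.660500]
step 3: m = 1.360625, f(m) = -3.075428 < 0 → root in [1.360625, 1.660500]
step 4: m = 1.510562, f(m) = -1.538243 < 0 → root in [1.510562, 1.660500]
step 5: m = 1.585531, f(m) = -0.639620 < 0 → root in [1.585531, 1.660500]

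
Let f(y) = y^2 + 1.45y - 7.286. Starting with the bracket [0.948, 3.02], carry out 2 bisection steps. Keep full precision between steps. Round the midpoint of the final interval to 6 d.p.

2.243000

f(0.948000) = -5.012696, f(3.020000) = 6.213400 (opposite signs)
step 1: m = 1.984000, f(m) = -0.472944 < 0 → root in [1.984000, 3.020000]
step 2: m = 2.502000, f(m) = 2.601904 > 0 → root in [1.984000, 2.502000]
Midpoint of [1.984000, 2.502000] = 2.243000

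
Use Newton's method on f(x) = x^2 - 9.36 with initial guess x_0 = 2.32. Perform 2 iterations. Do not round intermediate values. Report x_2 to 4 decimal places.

Newton update: x ← x − f(x)/f'(x).
f'(x) = 2x
x_0 = 2.320000: f = -3.977600, f' = 4.640000 → x_1 = 2.320000 - (-3.977600)/(4.640000) = 3.177241
x_1 = 3.177241: f = 0.734863, f' = 6.354483 → x_2 = 3.177241 - (0.734863)/(6.354483) = 3.061597

3.0616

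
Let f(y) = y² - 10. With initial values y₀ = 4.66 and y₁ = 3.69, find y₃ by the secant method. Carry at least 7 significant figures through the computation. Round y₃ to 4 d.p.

3.1695

f(y_0) = 11.715600, f(y_1) = 3.616100
y_2 = 3.690000 - (3.616100)·(3.690000 - 4.660000)/(3.616100 - (11.715600)) = 3.256934; f(y_2) = 0.607620
y_3 = 3.256934 - (0.607620)·(3.256934 - 3.690000)/(0.607620 - (3.616100)) = 3.169468; f(y_3) = 0.045529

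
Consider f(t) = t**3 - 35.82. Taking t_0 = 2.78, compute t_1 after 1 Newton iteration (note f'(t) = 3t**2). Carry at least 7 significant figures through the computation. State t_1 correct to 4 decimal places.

3.3983

Newton update: t ← t − f(t)/f'(t).
t_0 = 2.780000: f = -14.335048, f' = 23.185200 → t_1 = 2.780000 - (-14.335048)/(23.185200) = 3.398284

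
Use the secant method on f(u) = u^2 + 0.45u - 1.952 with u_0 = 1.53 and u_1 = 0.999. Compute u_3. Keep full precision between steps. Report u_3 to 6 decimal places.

f(u_0) = 1.077400, f(u_1) = -0.504449
u_2 = 0.999000 - (-0.504449)·(0.999000 - 1.530000)/(-0.504449 - (1.077400)) = 1.168335; f(u_2) = -0.061243
u_3 = 1.168335 - (-0.061243)·(1.168335 - 0.999000)/(-0.061243 - (-0.504449)) = 1.191734; f(u_3) = 0.004510

1.191734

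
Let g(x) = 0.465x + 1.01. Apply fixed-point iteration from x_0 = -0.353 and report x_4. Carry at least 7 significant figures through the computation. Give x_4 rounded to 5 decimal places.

x_1 = g(-0.353000) = 0.845855
x_2 = g(0.845855) = 1.403323
x_3 = g(1.403323) = 1.662545
x_4 = g(1.662545) = 1.783083

1.78308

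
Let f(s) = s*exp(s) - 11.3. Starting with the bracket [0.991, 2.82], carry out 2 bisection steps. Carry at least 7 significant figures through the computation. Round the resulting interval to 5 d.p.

f(0.991000) = -8.630318, f(2.820000) = 36.010719 (opposite signs)
step 1: m = 1.905500, f(m) = 1.510235 > 0 → root in [0.991000, 1.905500]
step 2: m = 1.448250, f(m) = -5.136740 < 0 → root in [1.448250, 1.905500]

[1.44825, 1.90550]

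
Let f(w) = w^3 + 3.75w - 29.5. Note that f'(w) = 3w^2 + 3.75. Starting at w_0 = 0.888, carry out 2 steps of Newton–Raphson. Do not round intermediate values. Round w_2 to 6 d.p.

3.578429

Newton update: w ← w − f(w)/f'(w).
w_0 = 0.888000: f = -25.469773, f' = 6.115632 → w_1 = 0.888000 - (-25.469773)/(6.115632) = 5.052700
w_1 = 5.052700: f = 118.441935, f' = 80.339334 → w_2 = 5.052700 - (118.441935)/(80.339334) = 3.578429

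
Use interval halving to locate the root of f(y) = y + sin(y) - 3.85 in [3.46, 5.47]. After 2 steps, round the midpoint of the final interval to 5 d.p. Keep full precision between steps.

f(3.460000) = -0.703054, f(5.470000) = 0.893520 (opposite signs)
step 1: m = 4.465000, f(m) = -0.354555 < 0 → root in [4.465000, 5.470000]
step 2: m = 4.967500, f(m) = 0.149865 > 0 → root in [4.465000, 4.967500]
Midpoint of [4.465000, 4.967500] = 4.716250

4.71625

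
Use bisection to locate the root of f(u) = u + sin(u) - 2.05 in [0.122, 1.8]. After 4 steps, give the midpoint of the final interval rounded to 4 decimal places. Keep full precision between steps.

1.1183

f(0.122000) = -1.806302, f(1.800000) = 0.723848 (opposite signs)
step 1: m = 0.961000, f(m) = -0.269235 < 0 → root in [0.961000, 1.800000]
step 2: m = 1.380500, f(m) = 0.312448 > 0 → root in [0.961000, 1.380500]
step 3: m = 1.170750, f(m) = 0.041793 > 0 → root in [0.961000, 1.170750]
step 4: m = 1.065875, f(m) = -0.108912 < 0 → root in [1.065875, 1.170750]
Midpoint of [1.065875, 1.170750] = 1.118313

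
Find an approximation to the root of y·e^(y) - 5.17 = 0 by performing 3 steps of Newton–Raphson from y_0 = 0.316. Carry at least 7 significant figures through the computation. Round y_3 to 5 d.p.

1.73445

f'(y) = (y + 1)·e^(y)
y_0 = 0.316000: f = -4.736565, f' = 1.805065 → y_1 = 0.316000 - (-4.736565)/(1.805065) = 2.940041
y_1 = 2.940041: f = 50.445610, f' = 74.532223 → y_2 = 2.940041 - (50.445610)/(74.532223) = 2.263211
y_2 = 2.263211: f = 16.588307, f' = 31.372217 → y_3 = 2.263211 - (16.588307)/(31.372217) = 1.734453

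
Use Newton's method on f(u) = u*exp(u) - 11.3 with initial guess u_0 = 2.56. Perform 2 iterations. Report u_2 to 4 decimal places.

1.8648

f'(u) = (u+1)*exp(u)
u_0 = 2.560000: f = 21.815692, f' = 46.051510 → u_1 = 2.560000 - (21.815692)/(46.051510) = 2.086276
u_1 = 2.086276: f = 5.504674, f' = 24.859539 → u_2 = 2.086276 - (5.504674)/(24.859539) = 1.864845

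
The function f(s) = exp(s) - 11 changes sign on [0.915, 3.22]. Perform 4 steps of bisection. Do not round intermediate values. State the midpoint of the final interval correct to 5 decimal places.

f(0.915000) = -8.503225, f(3.220000) = 14.028120 (opposite signs)
step 1: m = 2.067500, f(m) = -3.094964 < 0 → root in [2.067500, 3.220000]
step 2: m = 2.643750, f(m) = 3.065852 > 0 → root in [2.067500, 2.643750]
step 3: m = 2.355625, f(m) = -0.455283 < 0 → root in [2.355625, 2.643750]
step 4: m = 2.499687, f(m) = 1.178688 > 0 → root in [2.355625, 2.499687]
Midpoint of [2.355625, 2.499687] = 2.427656

2.42766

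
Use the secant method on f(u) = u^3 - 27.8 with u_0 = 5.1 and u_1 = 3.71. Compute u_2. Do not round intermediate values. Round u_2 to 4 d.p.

Secant update: u_(k+1) = u_k − f(u_k)·(u_k − u_(k-1))/(f(u_k) − f(u_(k-1))).
f(u_0) = 104.851000, f(u_1) = 23.264811
u_2 = 3.710000 - (23.264811)·(3.710000 - 5.100000)/(23.264811 - (104.851000)) = 3.313633; f(u_2) = 8.584227

3.3136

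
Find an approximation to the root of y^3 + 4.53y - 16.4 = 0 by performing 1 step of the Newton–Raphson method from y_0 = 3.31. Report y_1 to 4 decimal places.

f'(y) = 3y^2 + 4.53
y_0 = 3.310000: f = 34.858991, f' = 37.398300 → y_1 = 3.310000 - (34.858991)/(37.398300) = 2.377899

2.3779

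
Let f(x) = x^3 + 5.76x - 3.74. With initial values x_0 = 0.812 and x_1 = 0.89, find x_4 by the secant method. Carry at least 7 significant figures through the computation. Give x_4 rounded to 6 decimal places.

0.609921

f(x_0) = 1.472507, f(x_1) = 2.091369
x_2 = 0.890000 - (2.091369)·(0.890000 - 0.812000)/(2.091369 - (1.472507)) = 0.626408; f(x_2) = 0.113907
x_3 = 0.626408 - (0.113907)·(0.626408 - 0.890000)/(0.113907 - (2.091369)) = 0.611225; f(x_3) = 0.009006
x_4 = 0.611225 - (0.009006)·(0.611225 - 0.626408)/(0.009006 - (0.113907)) = 0.609921; f(x_4) = 0.000040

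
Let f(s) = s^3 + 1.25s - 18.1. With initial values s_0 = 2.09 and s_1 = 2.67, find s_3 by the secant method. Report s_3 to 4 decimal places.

2.4649

f(s_0) = -6.358171, f(s_1) = 4.271663
s_2 = 2.670000 - (4.271663)·(2.670000 - 2.090000)/(4.271663 - (-6.358171)) = 2.436923; f(s_2) = -0.581941
s_3 = 2.436923 - (-0.581941)·(2.436923 - 2.670000)/(-0.581941 - (4.271663)) = 2.464869; f(s_3) = -0.043405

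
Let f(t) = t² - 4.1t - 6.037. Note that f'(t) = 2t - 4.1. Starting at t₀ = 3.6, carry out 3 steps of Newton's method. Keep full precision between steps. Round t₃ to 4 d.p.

t_0 = 3.600000: f = -7.837000, f' = 3.100000 → t_1 = 3.600000 - (-7.837000)/(3.100000) = 6.128065
t_1 = 6.128065: f = 6.391110, f' = 8.156129 → t_2 = 6.128065 - (6.391110)/(8.156129) = 5.344469
t_2 = 5.344469: f = 0.614023, f' = 6.588937 → t_3 = 5.344469 - (0.614023)/(6.588937) = 5.251279

5.2513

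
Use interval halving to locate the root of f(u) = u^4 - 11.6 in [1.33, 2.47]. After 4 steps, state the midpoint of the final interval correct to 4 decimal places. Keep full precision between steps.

1.8644

f(1.330000) = -8.470993, f(2.470000) = 25.620981 (opposite signs)
step 1: m = 1.900000, f(m) = 1.432100 > 0 → root in [1.330000, 1.900000]
step 2: m = 1.615000, f(m) = -4.797162 < 0 → root in [1.615000, 1.900000]
step 3: m = 1.757500, f(m) = -2.059276 < 0 → root in [1.757500, 1.900000]
step 4: m = 1.828750, f(m) = -0.415480 < 0 → root in [1.828750, 1.900000]
Midpoint of [1.828750, 1.900000] = 1.864375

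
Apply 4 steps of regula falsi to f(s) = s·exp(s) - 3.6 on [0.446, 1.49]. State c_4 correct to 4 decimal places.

1.1429

False-position update: c = (a·f(b) − b·f(a))/(f(b) − f(a)); replace the endpoint whose sign matches f(c).
f(0.446000) = -2.903325, f(1.490000) = 3.011272
step 1: c = 0.958473, f(c) = -1.100579 < 0 → new bracket [0.958473, 1.490000]
step 2: c = 1.100742, f(c) = -0.290736 < 0 → new bracket [1.100742, 1.490000]
step 3: c = 1.135015, f(c) = -0.068717 < 0 → new bracket [1.135015, 1.490000]
step 4: c = 1.142935, f(c) = -0.015802 < 0 → new bracket [1.142935, 1.490000]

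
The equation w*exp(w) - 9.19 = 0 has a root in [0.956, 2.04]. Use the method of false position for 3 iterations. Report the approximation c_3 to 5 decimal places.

f(0.956000) = -6.703185, f(2.040000) = 6.498843
step 1: c = 1.506389, f(c) = -2.395560 < 0 → new bracket [1.506389, 2.040000]
step 2: c = 1.650108, f(c) = -0.596988 < 0 → new bracket [1.650108, 2.040000]
step 3: c = 1.682911, f(c) = -0.133926 < 0 → new bracket [1.682911, 2.040000]

1.68291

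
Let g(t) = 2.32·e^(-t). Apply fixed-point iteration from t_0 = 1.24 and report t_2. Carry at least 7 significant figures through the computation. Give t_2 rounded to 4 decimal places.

t_1 = g(1.240000) = 0.671371
t_2 = g(0.671371) = 1.185537

1.1855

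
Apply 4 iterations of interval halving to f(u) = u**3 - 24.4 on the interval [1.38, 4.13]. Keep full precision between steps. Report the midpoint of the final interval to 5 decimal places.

f(1.380000) = -21.771928, f(4.130000) = 46.044997 (opposite signs)
step 1: m = 2.755000, f(m) = -3.489481 < 0 → root in [2.755000, 4.130000]
step 2: m = 3.442500, f(m) = 16.396401 > 0 → root in [2.755000, 3.442500]
step 3: m = 3.098750, f(m) = 5.354977 > 0 → root in [2.755000, 3.098750]
step 4: m = 2.926875, f(m) = 0.673359 > 0 → root in [2.755000, 2.926875]
Midpoint of [2.755000, 2.926875] = 2.840937

2.84094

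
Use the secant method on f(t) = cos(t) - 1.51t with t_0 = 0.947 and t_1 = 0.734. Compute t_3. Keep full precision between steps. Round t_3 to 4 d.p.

Secant update: t_(k+1) = t_k − f(t_k)·(t_k − t_(k-1))/(f(t_k) − f(t_(k-1))).
f(t_0) = -0.845849, f(t_1) = -0.365839
t_2 = 0.734000 - (-0.365839)·(0.734000 - 0.947000)/(-0.365839 - (-0.845849)) = 0.571662; f(t_2) = -0.022207
t_3 = 0.571662 - (-0.022207)·(0.571662 - 0.734000)/(-0.022207 - (-0.365839)) = 0.561171; f(t_3) = -0.000736

0.5612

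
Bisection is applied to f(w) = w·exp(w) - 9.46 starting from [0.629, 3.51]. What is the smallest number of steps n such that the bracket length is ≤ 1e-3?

12

Initial width b − a = 3.51 − 0.629 = 2.881000.
After n steps the width is (b−a)/2^n; need (b−a)/2^n ≤ 1e-3.
So n ≥ log₂(2.881000/1e-3) = log₂(2881.0000) ≈ 11.4924.
Hence n = 12.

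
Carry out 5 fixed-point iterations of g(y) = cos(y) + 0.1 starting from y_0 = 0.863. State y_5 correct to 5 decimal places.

0.78563

y_1 = g(0.863000) = 0.750161
y_2 = g(0.750161) = 0.831579
y_3 = g(0.831579) = 0.773710
y_4 = g(0.773710) = 0.815323
y_5 = g(0.815323) = 0.785633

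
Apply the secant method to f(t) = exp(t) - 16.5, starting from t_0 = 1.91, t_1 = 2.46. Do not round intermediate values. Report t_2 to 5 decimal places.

Secant update: t_(k+1) = t_k − f(t_k)·(t_k − t_(k-1))/(f(t_k) − f(t_(k-1))).
f(t_0) = -9.746911, f(t_1) = -4.795188
t_2 = 2.460000 - (-4.795188)·(2.460000 - 1.910000)/(-4.795188 - (-9.746911)) = 2.992613; f(t_2) = 3.437719

2.99261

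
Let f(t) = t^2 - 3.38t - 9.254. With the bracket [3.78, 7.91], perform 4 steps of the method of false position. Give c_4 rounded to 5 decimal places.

5.15892

False-position update: c = (a·f(b) − b·f(a))/(f(b) − f(a)); replace the endpoint whose sign matches f(c).
f(3.780000) = -7.742000, f(7.910000) = 26.578300
step 1: c = 4.711649, f(c) = -2.979740 < 0 → new bracket [4.711649, 7.910000]
step 2: c = 5.034074, f(c) = -0.927271 < 0 → new bracket [5.034074, 7.910000]
step 3: c = 5.131027, f(c) = -0.269431 < 0 → new bracket [5.131027, 7.910000]
step 4: c = 5.158916, f(c) = -0.076724 < 0 → new bracket [5.158916, 7.910000]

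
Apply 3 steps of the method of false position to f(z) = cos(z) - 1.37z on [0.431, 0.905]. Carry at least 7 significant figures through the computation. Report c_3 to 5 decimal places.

0.60169

False-position update: c = (a·f(b) − b·f(a))/(f(b) − f(a)); replace the endpoint whose sign matches f(c).
f(0.431000) = 0.318078, f(0.905000) = -0.622164
step 1: c = 0.591351, f(c) = 0.020037 > 0 → new bracket [0.591351, 0.905000]
step 2: c = 0.601137, f(c) = 0.001135 > 0 → new bracket [0.601137, 0.905000]
step 3: c = 0.601691, f(c) = 0.000064 > 0 → new bracket [0.601691, 0.905000]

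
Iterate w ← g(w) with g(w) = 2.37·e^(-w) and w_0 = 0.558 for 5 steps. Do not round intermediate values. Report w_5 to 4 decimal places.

1.2320

w_1 = g(0.558000) = 1.356476
w_2 = g(1.356476) = 0.610434
w_3 = g(0.610434) = 1.287183
w_4 = g(1.287183) = 0.654232
w_5 = g(0.654232) = 1.232024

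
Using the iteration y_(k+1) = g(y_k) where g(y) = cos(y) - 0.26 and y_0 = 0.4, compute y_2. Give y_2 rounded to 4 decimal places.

y_1 = g(0.400000) = 0.661061
y_2 = g(0.661061) = 0.529341

0.5293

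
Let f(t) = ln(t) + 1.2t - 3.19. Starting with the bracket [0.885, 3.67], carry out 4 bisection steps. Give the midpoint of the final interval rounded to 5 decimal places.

f(0.885000) = -2.250168, f(3.670000) = 2.514192 (opposite signs)
step 1: m = 2.277500, f(m) = 0.366078 > 0 → root in [0.885000, 2.277500]
step 2: m = 1.581250, f(m) = -0.834284 < 0 → root in [1.581250, 2.277500]
step 3: m = 1.929375, f(m) = -0.217554 < 0 → root in [1.929375, 2.277500]
step 4: m = 2.103438, f(m) = 0.077698 > 0 → root in [1.929375, 2.103438]
Midpoint of [1.929375, 2.103438] = 2.016406

2.01641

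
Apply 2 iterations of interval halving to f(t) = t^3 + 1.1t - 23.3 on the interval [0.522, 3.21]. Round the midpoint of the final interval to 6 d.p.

2.874000

f(0.522000) = -22.583563, f(3.210000) = 13.307161 (opposite signs)
step 1: m = 1.866000, f(m) = -14.750070 < 0 → root in [1.866000, 3.210000]
step 2: m = 2.538000, f(m) = -4.159815 < 0 → root in [2.538000, 3.210000]
Midpoint of [2.538000, 3.210000] = 2.874000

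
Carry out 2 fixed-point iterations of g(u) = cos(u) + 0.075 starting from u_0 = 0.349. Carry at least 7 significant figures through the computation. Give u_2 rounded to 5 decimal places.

0.60286

u_1 = g(0.349000) = 1.014715
u_2 = g(1.014715) = 0.602862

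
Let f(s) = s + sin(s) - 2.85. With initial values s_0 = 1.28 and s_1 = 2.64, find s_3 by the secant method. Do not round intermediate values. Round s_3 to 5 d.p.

1.54468

f(s_0) = -0.611984, f(s_1) = 0.270823
s_2 = 2.640000 - (0.270823)·(2.640000 - 1.280000)/(0.270823 - (-0.611984)) = 2.222787; f(s_2) = 0.167664
s_3 = 2.222787 - (0.167664)·(2.222787 - 2.640000)/(0.167664 - (0.270823)) = 1.544685; f(s_3) = -0.305656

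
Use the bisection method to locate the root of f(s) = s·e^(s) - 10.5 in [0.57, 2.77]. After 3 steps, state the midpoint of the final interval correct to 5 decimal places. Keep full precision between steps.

f(0.570000) = -9.492088, f(2.770000) = 33.705416 (opposite signs)
step 1: m = 1.670000, f(m) = -1.628680 < 0 → root in [1.670000, 2.770000]
step 2: m = 2.220000, f(m) = 9.940275 > 0 → root in [1.670000, 2.220000]
step 3: m = 1.945000, f(m) = 3.102614 > 0 → root in [1.670000, 1.945000]
Midpoint of [1.670000, 1.945000] = 1.807500

1.80750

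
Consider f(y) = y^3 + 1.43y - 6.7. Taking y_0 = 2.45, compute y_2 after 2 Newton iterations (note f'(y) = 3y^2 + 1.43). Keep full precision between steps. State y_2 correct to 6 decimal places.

Newton update: y ← y − f(y)/f'(y).
y_0 = 2.450000: f = 11.509625, f' = 19.437500 → y_1 = 2.450000 - (11.509625)/(19.437500) = 1.857865
y_1 = 1.857865: f = 2.369469, f' = 11.784987 → y_2 = 1.857865 - (2.369469)/(11.784987) = 1.656807

1.656807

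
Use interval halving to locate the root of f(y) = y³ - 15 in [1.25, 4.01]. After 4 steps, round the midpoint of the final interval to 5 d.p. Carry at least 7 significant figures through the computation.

2.54375

f(1.250000) = -13.046875, f(4.010000) = 49.481201 (opposite signs)
step 1: m = 2.630000, f(m) = 3.191447 > 0 → root in [1.250000, 2.630000]
step 2: m = 1.940000, f(m) = -7.698616 < 0 → root in [1.940000, 2.630000]
step 3: m = 2.285000, f(m) = -3.069501 < 0 → root in [2.285000, 2.630000]
step 4: m = 2.457500, f(m) = -0.158405 < 0 → root in [2.457500, 2.630000]
Midpoint of [2.457500, 2.630000] = 2.543750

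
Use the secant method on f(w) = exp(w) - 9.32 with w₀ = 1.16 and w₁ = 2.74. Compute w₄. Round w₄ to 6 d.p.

Secant update: w_(k+1) = w_k − f(w_k)·(w_k − w_(k-1))/(f(w_k) − f(w_(k-1))).
f(w_0) = -6.130067, f(w_1) = 6.166985
w_2 = 2.740000 - (6.166985)·(2.740000 - 1.160000)/(6.166985 - (-6.130067)) = 1.947628; f(w_2) = -2.307963
w_3 = 1.947628 - (-2.307963)·(1.947628 - 2.740000)/(-2.307963 - (6.166985)) = 2.163413; f(w_3) = -0.619217
w_4 = 2.163413 - (-0.619217)·(2.163413 - 1.947628)/(-0.619217 - (-2.307963)) = 2.242535; f(w_4) = 0.097177

2.242535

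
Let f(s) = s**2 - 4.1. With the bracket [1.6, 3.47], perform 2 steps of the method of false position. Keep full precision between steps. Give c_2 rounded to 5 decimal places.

1.99228

f(1.600000) = -1.540000, f(3.470000) = 7.940900
step 1: c = 1.903748, f(c) = -0.475745 < 0 → new bracket [1.903748, 3.470000]
step 2: c = 1.992279, f(c) = -0.130825 < 0 → new bracket [1.992279, 3.470000]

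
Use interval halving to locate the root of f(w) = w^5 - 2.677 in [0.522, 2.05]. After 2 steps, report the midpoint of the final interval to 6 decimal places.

f(0.522000) = -2.638243, f(2.050000) = 33.528063 (opposite signs)
step 1: m = 1.286000, f(m) = 0.840263 > 0 → root in [0.522000, 1.286000]
step 2: m = 0.904000, f(m) = -2.073271 < 0 → root in [0.904000, 1.286000]
Midpoint of [0.904000, 1.286000] = 1.095000

1.095000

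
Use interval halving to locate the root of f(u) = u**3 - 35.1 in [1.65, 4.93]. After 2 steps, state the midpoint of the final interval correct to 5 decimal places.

f(1.650000) = -30.607875, f(4.930000) = 84.723157 (opposite signs)
step 1: m = 3.290000, f(m) = 0.511289 > 0 → root in [1.650000, 3.290000]
step 2: m = 2.470000, f(m) = -20.030777 < 0 → root in [2.470000, 3.290000]
Midpoint of [2.470000, 3.290000] = 2.880000

2.88000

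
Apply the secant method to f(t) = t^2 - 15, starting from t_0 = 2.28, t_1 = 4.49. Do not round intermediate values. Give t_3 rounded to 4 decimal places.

3.8621

Secant update: t_(k+1) = t_k − f(t_k)·(t_k − t_(k-1))/(f(t_k) − f(t_(k-1))).
f(t_0) = -9.801600, f(t_1) = 5.160100
t_2 = 4.490000 - (5.160100)·(4.490000 - 2.280000)/(5.160100 - (-9.801600)) = 3.727799; f(t_2) = -1.103514
t_3 = 3.727799 - (-1.103514)·(3.727799 - 4.490000)/(-1.103514 - (5.160100)) = 3.862082; f(t_3) = -0.084319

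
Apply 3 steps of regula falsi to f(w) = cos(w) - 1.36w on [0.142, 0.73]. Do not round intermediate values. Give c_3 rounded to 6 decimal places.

0.604836

f(0.142000) = 0.796815, f(0.730000) = -0.247626
step 1: c = 0.590592, f(c) = 0.027407 > 0 → new bracket [0.590592, 0.730000]
step 2: c = 0.604484, f(c) = 0.000698 > 0 → new bracket [0.604484, 0.730000]
step 3: c = 0.604836, f(c) = 0.000018 > 0 → new bracket [0.604836, 0.730000]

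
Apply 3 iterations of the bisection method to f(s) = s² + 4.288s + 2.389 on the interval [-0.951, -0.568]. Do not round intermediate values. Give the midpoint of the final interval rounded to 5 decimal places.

f(-0.951000) = -0.784487, f(-0.568000) = 0.276040 (opposite signs)
step 1: m = -0.759500, f(m) = -0.290896 < 0 → root in [-0.759500, -0.568000]
step 2: m = -0.663750, f(m) = -0.016596 < 0 → root in [-0.663750, -0.568000]
step 3: m = -0.615875, f(m) = 0.127430 > 0 → root in [-0.663750, -0.615875]
Midpoint of [-0.663750, -0.615875] = -0.639812

-0.63981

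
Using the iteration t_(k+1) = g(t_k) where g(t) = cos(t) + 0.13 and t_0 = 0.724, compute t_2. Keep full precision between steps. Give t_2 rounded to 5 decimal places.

0.76780

t_1 = g(0.724000) = 0.879162
t_2 = g(0.879162) = 0.767797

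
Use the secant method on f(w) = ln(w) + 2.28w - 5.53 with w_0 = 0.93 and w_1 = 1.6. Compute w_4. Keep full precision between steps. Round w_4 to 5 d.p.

2.10002

Secant update: w_(k+1) = w_k − f(w_k)·(w_k − w_(k-1))/(f(w_k) − f(w_(k-1))).
f(w_0) = -3.482171, f(w_1) = -1.411996
w_2 = 1.600000 - (-1.411996)·(1.600000 - 0.930000)/(-1.411996 - (-3.482171)) = 2.056984; f(w_2) = -0.118834
w_3 = 2.056984 - (-0.118834)·(2.056984 - 1.600000)/(-0.118834 - (-1.411996)) = 2.098979; f(w_3) = -0.002877
w_4 = 2.098979 - (-0.002877)·(2.098979 - 2.056984)/(-0.002877 - (-0.118834)) = 2.100021; f(w_4) = -0.000005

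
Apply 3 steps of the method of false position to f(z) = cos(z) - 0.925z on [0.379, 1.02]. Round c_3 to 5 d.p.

0.77344

f(0.379000) = 0.578460, f(1.020000) = -0.420134
step 1: c = 0.750315, f(c) = 0.037433 > 0 → new bracket [0.750315, 1.020000]
step 2: c = 0.772377, f(c) = 0.001804 > 0 → new bracket [0.772377, 1.020000]
step 3: c = 0.773436, f(c) = 0.000086 > 0 → new bracket [0.773436, 1.020000]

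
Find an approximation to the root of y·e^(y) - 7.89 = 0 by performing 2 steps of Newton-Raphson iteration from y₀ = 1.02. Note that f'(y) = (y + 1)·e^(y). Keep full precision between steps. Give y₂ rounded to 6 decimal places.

1.659843

y_0 = 1.020000: f = -5.061341, f' = 5.601853 → y_1 = 1.020000 - (-5.061341)/(5.601853) = 1.923512
y_1 = 1.923512: f = 5.276353, f' = 20.011308 → y_2 = 1.923512 - (5.276353)/(20.011308) = 1.659843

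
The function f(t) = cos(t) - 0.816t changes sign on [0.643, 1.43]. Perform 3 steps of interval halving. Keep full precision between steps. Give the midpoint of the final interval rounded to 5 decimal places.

0.79056

f(0.643000) = 0.275613, f(1.430000) = -1.026548 (opposite signs)
step 1: m = 1.036500, f(m) = -0.336548 < 0 → root in [0.643000, 1.036500]
step 2: m = 0.839750, f(m) = -0.017587 < 0 → root in [0.643000, 0.839750]
step 3: m = 0.741375, f(m) = 0.132579 > 0 → root in [0.741375, 0.839750]
Midpoint of [0.741375, 0.839750] = 0.790563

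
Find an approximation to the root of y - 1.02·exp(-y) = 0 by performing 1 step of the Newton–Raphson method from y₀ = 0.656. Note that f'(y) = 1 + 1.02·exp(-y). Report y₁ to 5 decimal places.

y_0 = 0.656000: f = 0.126699, f' = 1.529301 → y_1 = 0.656000 - (0.126699)/(1.529301) = 0.573153

0.57315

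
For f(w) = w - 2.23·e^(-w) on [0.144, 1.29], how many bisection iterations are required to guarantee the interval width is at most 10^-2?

Initial width b − a = 1.29 − 0.144 = 1.146000.
After n steps the width is (b−a)/2^n; need (b−a)/2^n ≤ 10^-2.
So n ≥ log₂(1.146000/10^-2) = log₂(114.6000) ≈ 6.8405.
Hence n = 7.

7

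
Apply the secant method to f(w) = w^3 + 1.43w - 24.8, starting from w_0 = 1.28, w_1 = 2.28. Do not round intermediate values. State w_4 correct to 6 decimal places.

f(w_0) = -20.872448, f(w_1) = -9.687248
w_2 = 2.280000 - (-9.687248)·(2.280000 - 1.280000)/(-9.687248 - (-20.872448)) = 3.146077; f(w_2) = 10.838142
w_3 = 3.146077 - (10.838142)·(3.146077 - 2.280000)/(10.838142 - (-9.687248)) = 2.688757; f(w_3) = -1.516930
w_4 = 2.688757 - (-1.516930)·(2.688757 - 3.146077)/(-1.516930 - (10.838142)) = 2.744906; f(w_4) = -0.193261

2.744906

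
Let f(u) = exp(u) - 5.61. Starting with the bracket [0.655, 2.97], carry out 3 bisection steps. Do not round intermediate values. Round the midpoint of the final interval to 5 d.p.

1.66781

f(0.655000) = -3.684857, f(2.970000) = 13.881920 (opposite signs)
step 1: m = 1.812500, f(m) = 0.515743 > 0 → root in [0.655000, 1.812500]
step 2: m = 1.233750, f(m) = -2.175917 < 0 → root in [1.233750, 1.812500]
step 3: m = 1.523125, f(m) = -1.023464 < 0 → root in [1.523125, 1.812500]
Midpoint of [1.523125, 1.812500] = 1.667813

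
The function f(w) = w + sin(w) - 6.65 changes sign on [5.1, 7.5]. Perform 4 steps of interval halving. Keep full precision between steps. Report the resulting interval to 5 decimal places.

f(5.100000) = -2.475815, f(7.500000) = 1.788000 (opposite signs)
step 1: m = 6.300000, f(m) = -0.333186 < 0 → root in [6.300000, 7.500000]
step 2: m = 6.900000, f(m) = 0.828440 > 0 → root in [6.300000, 6.900000]
step 3: m = 6.600000, f(m) = 0.261541 > 0 → root in [6.300000, 6.600000]
step 4: m = 6.450000, f(m) = -0.033958 < 0 → root in [6.450000, 6.600000]

[6.45000, 6.60000]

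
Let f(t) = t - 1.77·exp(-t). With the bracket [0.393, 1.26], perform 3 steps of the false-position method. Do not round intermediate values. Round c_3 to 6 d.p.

f(0.393000) = -0.801801, f(1.260000) = 0.757932
step 1: c = 0.838692, f(c) = 0.073565 > 0 → new bracket [0.393000, 0.838692]
step 2: c = 0.801237, f(c) = 0.006908 > 0 → new bracket [0.393000, 0.801237]
step 3: c = 0.797750, f(c) = 0.000646 > 0 → new bracket [0.393000, 0.797750]

0.797750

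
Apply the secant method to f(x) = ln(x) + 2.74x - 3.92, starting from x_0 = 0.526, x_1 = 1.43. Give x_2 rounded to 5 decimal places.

f(x_0) = -3.121214, f(x_1) = 0.355874
x_2 = 1.430000 - (0.355874)·(1.430000 - 0.526000)/(0.355874 - (-3.121214)) = 1.337477; f(x_2) = 0.035472

1.33748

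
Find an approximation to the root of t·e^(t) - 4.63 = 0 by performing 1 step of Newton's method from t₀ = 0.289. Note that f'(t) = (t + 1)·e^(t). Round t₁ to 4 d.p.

2.7552

t_0 = 0.289000: f = -4.244158, f' = 1.720933 → t_1 = 0.289000 - (-4.244158)/(1.720933) = 2.755196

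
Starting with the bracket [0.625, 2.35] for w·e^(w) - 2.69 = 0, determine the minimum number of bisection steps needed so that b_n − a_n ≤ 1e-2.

Initial width b − a = 2.35 − 0.625 = 1.725000.
After n steps the width is (b−a)/2^n; need (b−a)/2^n ≤ 1e-2.
So n ≥ log₂(1.725000/1e-2) = log₂(172.5000) ≈ 7.4305.
Hence n = 8.

8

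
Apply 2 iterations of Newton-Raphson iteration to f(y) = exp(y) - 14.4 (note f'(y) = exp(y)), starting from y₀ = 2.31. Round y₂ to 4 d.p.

Newton update: y ← y − f(y)/f'(y).
y_0 = 2.310000: f = -4.325575, f' = 10.074425 → y_1 = 2.310000 - (-4.325575)/(10.074425) = 2.739362
y_1 = 2.739362: f = 1.077108, f' = 15.477108 → y_2 = 2.739362 - (1.077108)/(15.477108) = 2.669768

2.6698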